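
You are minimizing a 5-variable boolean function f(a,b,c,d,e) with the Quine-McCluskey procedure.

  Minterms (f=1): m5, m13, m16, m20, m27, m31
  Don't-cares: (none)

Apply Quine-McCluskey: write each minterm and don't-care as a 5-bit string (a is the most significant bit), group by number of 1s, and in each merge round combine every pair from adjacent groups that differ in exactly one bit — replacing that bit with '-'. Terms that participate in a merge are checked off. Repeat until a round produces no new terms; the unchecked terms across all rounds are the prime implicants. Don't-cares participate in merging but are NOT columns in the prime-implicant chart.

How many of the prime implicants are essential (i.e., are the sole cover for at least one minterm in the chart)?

3

[col 0] 00101*, 01101*, 10000*, 10100*, 11011*, 11111*
[col 1] 0-101, 10-00, 11-11
Prime implicants: 0-101, 10-00, 11-11
PI chart (minterm → PIs covering it):
  5 | 0-101  (sole → essential)
  13 | 0-101  (sole → essential)
  16 | 10-00  (sole → essential)
  20 | 10-00  (sole → essential)
  27 | 11-11  (sole → essential)
  31 | 11-11  (sole → essential)
Essential prime implicants: 0-101, 10-00, 11-11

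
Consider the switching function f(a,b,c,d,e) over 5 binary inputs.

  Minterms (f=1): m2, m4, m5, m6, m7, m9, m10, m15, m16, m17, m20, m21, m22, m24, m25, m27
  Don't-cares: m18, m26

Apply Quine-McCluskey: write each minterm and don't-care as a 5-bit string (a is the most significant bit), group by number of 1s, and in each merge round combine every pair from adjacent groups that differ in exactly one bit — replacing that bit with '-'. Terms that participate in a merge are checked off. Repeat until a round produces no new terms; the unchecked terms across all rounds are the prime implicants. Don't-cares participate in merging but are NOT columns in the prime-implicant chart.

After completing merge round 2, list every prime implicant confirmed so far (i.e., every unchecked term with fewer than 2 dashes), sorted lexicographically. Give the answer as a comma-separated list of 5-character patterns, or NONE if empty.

-1001, 0-111

[col 0] 00010*, 00100*, 00101*, 00110*, 00111*, 01001*, 01010*, 01111*, 10000*, 10001*, 10010*, 10100*, 10101*, 10110*, 11000*, 11001*, 11010*, 11011*
[col 1] -0010*, -0100*, -0101*, -0110*, -1001, -1010*, 0-010*, 0-111, 00-10*, 001-0*, 001-1*, 0010-*, 0011-*, 1-000*, 1-001*, 1-010*, 10-00*, 10-01*, 10-10*, 100-0*, 1000-*, 101-0*, 1010-*, 110-0*, 110-1*, 1100-*, 1101-*
[col 2] --010, -0-10, -01-0, -010-, 001--, 1-0-0, 1-00-, 10--0, 10-0-, 110--
Prime implicants: --010, -0-10, -01-0, -010-, -1001, 0-111, 001--, 1-0-0, 1-00-, 10--0, 10-0-, 110--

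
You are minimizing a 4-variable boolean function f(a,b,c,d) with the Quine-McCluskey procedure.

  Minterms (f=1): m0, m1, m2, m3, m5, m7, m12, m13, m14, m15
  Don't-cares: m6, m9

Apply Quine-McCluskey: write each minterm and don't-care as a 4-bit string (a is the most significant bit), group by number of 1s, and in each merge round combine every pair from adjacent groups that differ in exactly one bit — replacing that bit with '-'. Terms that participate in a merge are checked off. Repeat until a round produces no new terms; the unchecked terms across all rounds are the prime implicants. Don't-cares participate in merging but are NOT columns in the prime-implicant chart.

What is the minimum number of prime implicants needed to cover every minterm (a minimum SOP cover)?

3

Round 0: 0000✓ 0001✓ 0010✓ 0011✓ 0101✓ 0110✓ 0111✓ 1001✓ 1100✓ 1101✓ 1110✓ 1111✓
Round 1: -001✓ -101✓ -110✓ -111✓ 0-01✓ 0-10✓ 0-11✓ 00-0✓ 00-1✓ 000-✓ 001-✓ 01-1✓ 011-✓ 1-01✓ 11-0✓ 11-1✓ 110-✓ 111-✓
Round 2: --01 -1-1 -11- 0--1 0-1- 00-- 11--
PIs = {--01, -1-1, -11-, 0--1, 0-1-, 00--, 11--}
Coverage chart:
  m0: 00-- ←essential
  m1: --01,0--1,00--
  m2: 0-1-,00--
  m3: 0--1,0-1-,00--
  m5: --01,-1-1,0--1
  m7: -1-1,-11-,0--1,0-1-
  m12: 11-- ←essential
  m13: --01,-1-1,11--
  m14: -11-,11--
  m15: -1-1,-11-,11--
Essential: 00--, 11--
Petrick residual → -1-1
Min cover (3 terms): bd + a'b' + ab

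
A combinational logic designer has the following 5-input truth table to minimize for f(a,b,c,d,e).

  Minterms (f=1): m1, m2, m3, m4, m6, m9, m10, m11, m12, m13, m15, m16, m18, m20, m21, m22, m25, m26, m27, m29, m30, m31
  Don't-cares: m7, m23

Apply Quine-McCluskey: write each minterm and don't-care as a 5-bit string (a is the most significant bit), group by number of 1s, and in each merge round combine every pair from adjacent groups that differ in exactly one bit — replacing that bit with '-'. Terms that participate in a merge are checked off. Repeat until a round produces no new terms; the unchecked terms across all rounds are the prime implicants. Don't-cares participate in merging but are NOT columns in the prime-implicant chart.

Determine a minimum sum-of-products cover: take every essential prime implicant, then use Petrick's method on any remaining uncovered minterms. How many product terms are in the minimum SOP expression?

8

[col 0] 00001*, 00010*, 00011*, 00100*, 00110*, 00111*, 01001*, 01010*, 01011*, 01100*, 01101*, 01111*, 10000*, 10010*, 10100*, 10101*, 10110*, 10111*, 11001*, 11010*, 11011*, 11101*, 11110*, 11111*
[col 1] -0010*, -0100*, -0110*, -0111*, -1001*, -1010*, -1011*, -1101*, -1111*, 0-001*, 0-010*, 0-011*, 0-100, 0-111*, 00-10*, 00-11*, 000-1*, 0001-*, 001-0*, 0011-*, 01-01*, 01-11*, 010-1*, 0101-*, 011-1*, 0110-, 1-010*, 1-101*, 1-110*, 1-111*, 10-00*, 10-10*, 100-0*, 101-0*, 101-1*, 1010-*, 1011-*, 11-01*, 11-10*, 11-11*, 110-1*, 1101-*, 111-1*, 1111-*
[col 2] --010, --111, -0-10, -01-0, -011-, -1-01*, -1-11*, -10-1*, -101-, -11-1*, 0--11, 0-0-1, 0-01-, 00-1-, 01--1*, 1--10, 1-1-1, 1-11-, 10--0, 101--, 11--1*, 11-1-
[col 3] -1--1
Prime implicants: --010, --111, -0-10, -01-0, -011-, -1--1, -101-, 0--11, 0-0-1, 0-01-, 0-100, 00-1-, 0110-, 1--10, 1-1-1, 1-11-, 10--0, 101--, 11-1-
PI chart (minterm → PIs covering it):
  1 | 0-0-1  (sole → essential)
  2 | --010,-0-10,0-01-,00-1-
  3 | 0--11,0-0-1,0-01-,00-1-
  4 | -01-0,0-100
  6 | -0-10,-01-0,-011-,00-1-
  9 | -1--1,0-0-1
  10 | --010,-101-,0-01-
  11 | -1--1,-101-,0--11,0-0-1,0-01-
  12 | 0-100,0110-
  13 | -1--1,0110-
  15 | --111,-1--1,0--11
  16 | 10--0  (sole → essential)
  18 | --010,-0-10,1--10,10--0
  20 | -01-0,10--0,101--
  21 | 1-1-1,101--
  22 | -0-10,-01-0,-011-,1--10,1-11-,10--0,101--
  25 | -1--1  (sole → essential)
  26 | --010,-101-,1--10,11-1-
  27 | -1--1,-101-,11-1-
  29 | -1--1,1-1-1
  30 | 1--10,1-11-,11-1-
  31 | --111,-1--1,1-1-1,1-11-,11-1-
Essential prime implicants: -1--1, 0-0-1, 10--0
Petrick residual → --010, -0-10, 0-100, 1--10, 1-1-1
Minimum SOP uses 8 PIs: c'de' + b'de' + be + a'c'e + a'cd'e' + ade' + ace + ab'e'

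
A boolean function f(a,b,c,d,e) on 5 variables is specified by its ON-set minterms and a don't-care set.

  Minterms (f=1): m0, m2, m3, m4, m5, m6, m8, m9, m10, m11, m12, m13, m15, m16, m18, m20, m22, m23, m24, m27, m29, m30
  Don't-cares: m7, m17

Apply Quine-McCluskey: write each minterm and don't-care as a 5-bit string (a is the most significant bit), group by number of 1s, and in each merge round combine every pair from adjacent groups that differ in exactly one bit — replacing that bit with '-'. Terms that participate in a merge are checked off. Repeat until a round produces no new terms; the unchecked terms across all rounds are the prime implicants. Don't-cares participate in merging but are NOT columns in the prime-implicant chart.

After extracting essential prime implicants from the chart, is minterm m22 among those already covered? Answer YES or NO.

YES

[col 0] 00000*, 00010*, 00011*, 00100*, 00101*, 00110*, 00111*, 01000*, 01001*, 01010*, 01011*, 01100*, 01101*, 01111*, 10000*, 10001*, 10010*, 10100*, 10110*, 10111*, 11000*, 11011*, 11101*, 11110*
[col 1] -0000*, -0010*, -0100*, -0110*, -0111*, -1000*, -1011, -1101, 0-000*, 0-010*, 0-011*, 0-100*, 0-101*, 0-111*, 00-00*, 00-10*, 00-11*, 000-0*, 0001-*, 001-0*, 001-1*, 0010-*, 0011-*, 01-00*, 01-01*, 01-11*, 010-0*, 010-1*, 0100-*, 0101-*, 011-1*, 0110-*, 1-000*, 1-110, 10-00*, 10-10*, 100-0*, 1000-, 101-0*, 1011-*
[col 2] --000, -0-00*, -0-10*, -00-0*, -01-0*, -011-, 0--00, 0--11, 0-0-0, 0-01-, 0-1-1, 0-10-, 00--0*, 00-1-, 001--, 01--1, 01-0-, 010--, 10--0*
[col 3] -0--0
Prime implicants: --000, -0--0, -011-, -1011, -1101, 0--00, 0--11, 0-0-0, 0-01-, 0-1-1, 0-10-, 00-1-, 001--, 01--1, 01-0-, 010--, 1-110, 1000-
PI chart (minterm → PIs covering it):
  0 | --000,-0--0,0--00,0-0-0
  2 | -0--0,0-0-0,0-01-,00-1-
  3 | 0--11,0-01-,00-1-
  4 | -0--0,0--00,0-10-,001--
  5 | 0-1-1,0-10-,001--
  6 | -0--0,-011-,00-1-,001--
  8 | --000,0--00,0-0-0,01-0-,010--
  9 | 01--1,01-0-,010--
  10 | 0-0-0,0-01-,010--
  11 | -1011,0--11,0-01-,01--1,010--
  12 | 0--00,0-10-,01-0-
  13 | -1101,0-1-1,0-10-,01--1,01-0-
  15 | 0--11,0-1-1,01--1
  16 | --000,-0--0,1000-
  18 | -0--0  (sole → essential)
  20 | -0--0  (sole → essential)
  22 | -0--0,-011-,1-110
  23 | -011-  (sole → essential)
  24 | --000  (sole → essential)
  27 | -1011  (sole → essential)
  29 | -1101  (sole → essential)
  30 | 1-110  (sole → essential)
Essential prime implicants: --000, -0--0, -011-, -1011, -1101, 1-110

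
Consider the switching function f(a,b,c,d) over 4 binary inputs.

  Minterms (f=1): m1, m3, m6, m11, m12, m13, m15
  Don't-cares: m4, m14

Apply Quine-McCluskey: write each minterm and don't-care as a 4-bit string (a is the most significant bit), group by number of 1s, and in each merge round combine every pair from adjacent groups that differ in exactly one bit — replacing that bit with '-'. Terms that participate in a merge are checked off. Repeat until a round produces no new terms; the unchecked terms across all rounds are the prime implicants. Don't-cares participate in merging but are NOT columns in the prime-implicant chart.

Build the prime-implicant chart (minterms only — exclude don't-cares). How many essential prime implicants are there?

3

size-2^0 implicants → 0001(✓)  0011(✓)  0100(✓)  0110(✓)  1011(✓)  1100(✓)  1101(✓)  1110(✓)  1111(✓)
size-2^1 implicants → -011  -100(✓)  -110(✓)  00-1  01-0(✓)  1-11  11-0(✓)  11-1(✓)  110-(✓)  111-(✓)
size-2^2 implicants → -1-0  11--
Unchecked terms (primes): -011, -1-0, 00-1, 1-11, 11--
Minterm coverage:
  m1 ⊆ 00-1 [E]
  m3 ⊆ -011,00-1
  m6 ⊆ -1-0 [E]
  m11 ⊆ -011,1-11
  m12 ⊆ -1-0,11--
  m13 ⊆ 11-- [E]
  m15 ⊆ 1-11,11--
E = {-1-0, 00-1, 11--}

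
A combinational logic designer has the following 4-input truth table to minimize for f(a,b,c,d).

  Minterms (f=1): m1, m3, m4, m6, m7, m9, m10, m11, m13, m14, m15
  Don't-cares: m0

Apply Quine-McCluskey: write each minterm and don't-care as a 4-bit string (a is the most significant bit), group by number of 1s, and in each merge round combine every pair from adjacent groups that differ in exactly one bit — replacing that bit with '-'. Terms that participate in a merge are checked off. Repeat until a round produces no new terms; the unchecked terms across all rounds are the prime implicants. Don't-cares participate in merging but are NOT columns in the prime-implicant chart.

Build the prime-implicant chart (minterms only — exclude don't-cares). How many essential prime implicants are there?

2

Round 0: 0000✓ 0001✓ 0011✓ 0100✓ 0110✓ 0111✓ 1001✓ 1010✓ 1011✓ 1101✓ 1110✓ 1111✓
Round 1: -001✓ -011✓ -110✓ -111✓ 0-00 0-11✓ 00-1✓ 000- 01-0 011-✓ 1-01✓ 1-10✓ 1-11✓ 10-1✓ 101-✓ 11-1✓ 111-✓
Round 2: --11 -0-1 -11- 1--1 1-1-
PIs = {--11, -0-1, -11-, 0-00, 000-, 01-0, 1--1, 1-1-}
Coverage chart:
  m1: -0-1,000-
  m3: --11,-0-1
  m4: 0-00,01-0
  m6: -11-,01-0
  m7: --11,-11-
  m9: -0-1,1--1
  m10: 1-1- ←essential
  m11: --11,-0-1,1--1,1-1-
  m13: 1--1 ←essential
  m14: -11-,1-1-
  m15: --11,-11-,1--1,1-1-
Essential: 1--1, 1-1-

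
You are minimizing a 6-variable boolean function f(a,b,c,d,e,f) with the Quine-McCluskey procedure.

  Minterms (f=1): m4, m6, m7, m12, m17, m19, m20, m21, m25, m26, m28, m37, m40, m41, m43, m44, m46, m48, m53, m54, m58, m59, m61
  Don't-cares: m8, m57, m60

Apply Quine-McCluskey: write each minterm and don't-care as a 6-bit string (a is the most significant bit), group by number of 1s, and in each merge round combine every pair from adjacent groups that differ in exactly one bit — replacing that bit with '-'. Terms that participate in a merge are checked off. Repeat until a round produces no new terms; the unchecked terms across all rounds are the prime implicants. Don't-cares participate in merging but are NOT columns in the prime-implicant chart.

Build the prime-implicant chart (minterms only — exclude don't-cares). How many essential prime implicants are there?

8

Round 0: 000100✓ 000110✓ 000111✓ 001000✓ 001100✓ 010001✓ 010011✓ 010100✓ 010101✓ 011001✓ 011010✓ 011100✓ 100101✓ 101000✓ 101001✓ 101011✓ 101100✓ 101110✓ 110000 110101✓ 110110 111001✓ 111010✓ 111011✓ 111100✓ 111101✓
Round 1: -01000✓ -01100✓ -10101 -11001 -11010 -11100✓ 0-0100✓ 0-1100✓ 00-100✓ 0001-0 00011- 001-00✓ 01-001 01-100✓ 010-01 0100-1 01010- 1-0101 1-1001✓ 1-1011✓ 1-1100✓ 101-00✓ 1010-1✓ 10100- 1011-0 11-101 111-01 1110-1✓ 11101- 11110-
Round 2: --1100 -01-00 0--100 1-10-1
PIs = {--1100, -01-00, -10101, -11001, -11010, 0--100, 0001-0, 00011-, 01-001, 010-01, 0100-1, 01010-, 1-0101, 1-10-1, 10100-, 1011-0, 11-101, 110000, 110110, 111-01, 11101-, 11110-}
Coverage chart:
  m4: 0--100,0001-0
  m6: 0001-0,00011-
  m7: 00011- ←essential
  m12: --1100,-01-00,0--100
  m17: 01-001,010-01,0100-1
  m19: 0100-1 ←essential
  m20: 0--100,01010-
  m21: -10101,010-01,01010-
  m25: -11001,01-001
  m26: -11010 ←essential
  m28: --1100,0--100
  m37: 1-0101 ←essential
  m40: -01-00,10100-
  m41: 1-10-1,10100-
  m43: 1-10-1 ←essential
  m44: --1100,-01-00,1011-0
  m46: 1011-0 ←essential
  m48: 110000 ←essential
  m53: -10101,1-0101,11-101
  m54: 110110 ←essential
  m58: -11010,11101-
  m59: 1-10-1,11101-
  m61: 11-101,111-01,11110-
Essential: -11010, 00011-, 0100-1, 1-0101, 1-10-1, 1011-0, 110000, 110110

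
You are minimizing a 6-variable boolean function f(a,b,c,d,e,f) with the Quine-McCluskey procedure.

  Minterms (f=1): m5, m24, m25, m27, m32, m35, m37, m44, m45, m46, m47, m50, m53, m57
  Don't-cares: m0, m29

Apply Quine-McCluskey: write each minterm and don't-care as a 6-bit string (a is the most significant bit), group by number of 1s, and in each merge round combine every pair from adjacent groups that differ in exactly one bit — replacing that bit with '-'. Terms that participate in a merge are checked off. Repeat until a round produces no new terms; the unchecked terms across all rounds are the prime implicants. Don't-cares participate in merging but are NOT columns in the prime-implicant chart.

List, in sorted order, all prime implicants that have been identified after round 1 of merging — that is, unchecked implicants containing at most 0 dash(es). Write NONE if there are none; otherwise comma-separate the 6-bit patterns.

100011, 110010

Round 0: 000000✓ 000101✓ 011000✓ 011001✓ 011011✓ 011101✓ 100000✓ 100011 100101✓ 101100✓ 101101✓ 101110✓ 101111✓ 110010 110101✓ 111001✓
Round 1: -00000 -00101 -11001 011-01 0110-1 01100- 1-0101 10-101 1011-0✓ 1011-1✓ 10110-✓ 10111-✓
Round 2: 1011--
PIs = {-00000, -00101, -11001, 011-01, 0110-1, 01100-, 1-0101, 10-101, 100011, 1011--, 110010}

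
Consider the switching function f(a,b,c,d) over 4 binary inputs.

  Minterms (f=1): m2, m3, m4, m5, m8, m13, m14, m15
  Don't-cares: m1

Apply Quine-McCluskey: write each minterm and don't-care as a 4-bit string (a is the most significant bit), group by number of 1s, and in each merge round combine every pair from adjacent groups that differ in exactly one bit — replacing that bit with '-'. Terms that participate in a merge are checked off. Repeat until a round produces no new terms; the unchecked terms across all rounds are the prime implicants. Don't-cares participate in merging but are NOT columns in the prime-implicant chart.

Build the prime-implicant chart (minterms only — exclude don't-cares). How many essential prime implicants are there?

size-2^0 implicants → 0001(✓)  0010(✓)  0011(✓)  0100(✓)  0101(✓)  1000  1101(✓)  1110(✓)  1111(✓)
size-2^1 implicants → -101  0-01  00-1  001-  010-  11-1  111-
Unchecked terms (primes): -101, 0-01, 00-1, 001-, 010-, 1000, 11-1, 111-
Minterm coverage:
  m2 ⊆ 001- [E]
  m3 ⊆ 00-1,001-
  m4 ⊆ 010- [E]
  m5 ⊆ -101,0-01,010-
  m8 ⊆ 1000 [E]
  m13 ⊆ -101,11-1
  m14 ⊆ 111- [E]
  m15 ⊆ 11-1,111-
E = {001-, 010-, 1000, 111-}

4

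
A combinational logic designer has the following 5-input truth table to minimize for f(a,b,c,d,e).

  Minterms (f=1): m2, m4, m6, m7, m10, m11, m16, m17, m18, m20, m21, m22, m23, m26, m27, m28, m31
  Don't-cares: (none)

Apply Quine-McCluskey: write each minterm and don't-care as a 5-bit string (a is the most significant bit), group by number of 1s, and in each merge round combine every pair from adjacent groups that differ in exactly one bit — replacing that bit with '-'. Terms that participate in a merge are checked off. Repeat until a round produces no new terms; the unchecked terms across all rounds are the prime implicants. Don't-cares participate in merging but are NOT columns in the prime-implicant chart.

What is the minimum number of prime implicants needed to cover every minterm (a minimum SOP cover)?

7

Round 0: 00010✓ 00100✓ 00110✓ 00111✓ 01010✓ 01011✓ 10000✓ 10001✓ 10010✓ 10100✓ 10101✓ 10110✓ 10111✓ 11010✓ 11011✓ 11100✓ 11111✓
Round 1: -0010✓ -0100✓ -0110✓ -0111✓ -1010✓ -1011✓ 0-010✓ 00-10✓ 001-0✓ 0011-✓ 0101-✓ 1-010✓ 1-100 1-111 10-00✓ 10-01✓ 10-10✓ 100-0✓ 1000-✓ 101-0✓ 101-1✓ 1010-✓ 1011-✓ 11-11 1101-✓
Round 2: --010 -0-10 -01-0 -011- -101- 10--0 10-0- 101--
PIs = {--010, -0-10, -01-0, -011-, -101-, 1-100, 1-111, 10--0, 10-0-, 101--, 11-11}
Coverage chart:
  m2: --010,-0-10
  m4: -01-0 ←essential
  m6: -0-10,-01-0,-011-
  m7: -011- ←essential
  m10: --010,-101-
  m11: -101- ←essential
  m16: 10--0,10-0-
  m17: 10-0- ←essential
  m18: --010,-0-10,10--0
  m20: -01-0,1-100,10--0,10-0-,101--
  m21: 10-0-,101--
  m22: -0-10,-01-0,-011-,10--0,101--
  m23: -011-,1-111,101--
  m26: --010,-101-
  m27: -101-,11-11
  m28: 1-100 ←essential
  m31: 1-111,11-11
Essential: -01-0, -011-, -101-, 1-100, 10-0-
Petrick residual → --010, 1-111
Min cover (7 terms): c'de' + b'ce' + b'cd + bc'd + acd'e' + acde + ab'd'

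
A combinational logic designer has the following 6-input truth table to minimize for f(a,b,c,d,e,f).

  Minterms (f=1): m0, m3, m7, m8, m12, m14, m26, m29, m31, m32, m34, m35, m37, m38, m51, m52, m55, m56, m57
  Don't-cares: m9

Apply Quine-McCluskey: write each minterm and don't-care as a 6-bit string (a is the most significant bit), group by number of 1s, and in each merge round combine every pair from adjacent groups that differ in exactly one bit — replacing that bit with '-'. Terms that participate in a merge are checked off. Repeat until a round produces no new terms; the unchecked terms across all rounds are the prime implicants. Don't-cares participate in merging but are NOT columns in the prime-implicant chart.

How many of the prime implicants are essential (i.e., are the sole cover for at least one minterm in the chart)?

9

size-2^0 implicants → 000000(✓)  000011(✓)  000111(✓)  001000(✓)  001001(✓)  001100(✓)  001110(✓)  011010  011101(✓)  011111(✓)  100000(✓)  100010(✓)  100011(✓)  100101  100110(✓)  110011(✓)  110100  110111(✓)  111000(✓)  111001(✓)
size-2^1 implicants → -00000  -00011  00-000  000-11  001-00  00100-  0011-0  0111-1  1-0011  100-10  1000-0  10001-  110-11  11100-
Unchecked terms (primes): -00000, -00011, 00-000, 000-11, 001-00, 00100-, 0011-0, 011010, 0111-1, 1-0011, 100-10, 1000-0, 10001-, 100101, 110-11, 110100, 11100-
Minterm coverage:
  m0 ⊆ -00000,00-000
  m3 ⊆ -00011,000-11
  m7 ⊆ 000-11 [E]
  m8 ⊆ 00-000,001-00,00100-
  m12 ⊆ 001-00,0011-0
  m14 ⊆ 0011-0 [E]
  m26 ⊆ 011010 [E]
  m29 ⊆ 0111-1 [E]
  m31 ⊆ 0111-1 [E]
  m32 ⊆ -00000,1000-0
  m34 ⊆ 100-10,1000-0,10001-
  m35 ⊆ -00011,1-0011,10001-
  m37 ⊆ 100101 [E]
  m38 ⊆ 100-10 [E]
  m51 ⊆ 1-0011,110-11
  m52 ⊆ 110100 [E]
  m55 ⊆ 110-11 [E]
  m56 ⊆ 11100- [E]
  m57 ⊆ 11100- [E]
E = {000-11, 0011-0, 011010, 0111-1, 100-10, 100101, 110-11, 110100, 11100-}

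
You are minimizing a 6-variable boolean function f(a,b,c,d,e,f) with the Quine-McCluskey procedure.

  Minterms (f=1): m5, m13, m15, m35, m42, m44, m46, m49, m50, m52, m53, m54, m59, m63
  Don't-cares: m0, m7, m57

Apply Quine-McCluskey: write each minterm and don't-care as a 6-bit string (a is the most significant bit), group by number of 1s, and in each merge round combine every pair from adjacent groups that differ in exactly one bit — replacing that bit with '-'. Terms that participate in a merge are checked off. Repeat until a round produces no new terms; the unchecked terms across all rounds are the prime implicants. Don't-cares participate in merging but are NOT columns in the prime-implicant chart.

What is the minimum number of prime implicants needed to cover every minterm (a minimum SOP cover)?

[col 0] 000000, 000101*, 000111*, 001101*, 001111*, 100011, 101010*, 101100*, 101110*, 110001*, 110010*, 110100*, 110101*, 110110*, 111001*, 111011*, 111111*
[col 1] 00-101*, 00-111*, 0001-1*, 0011-1*, 101-10, 1011-0, 11-001, 110-01, 110-10, 1101-0, 11010-, 111-11, 1110-1
[col 2] 00-1-1
Prime implicants: 00-1-1, 000000, 100011, 101-10, 1011-0, 11-001, 110-01, 110-10, 1101-0, 11010-, 111-11, 1110-1
PI chart (minterm → PIs covering it):
  5 | 00-1-1  (sole → essential)
  13 | 00-1-1  (sole → essential)
  15 | 00-1-1  (sole → essential)
  35 | 100011  (sole → essential)
  42 | 101-10  (sole → essential)
  44 | 1011-0  (sole → essential)
  46 | 101-10,1011-0
  49 | 11-001,110-01
  50 | 110-10  (sole → essential)
  52 | 1101-0,11010-
  53 | 110-01,11010-
  54 | 110-10,1101-0
  59 | 111-11,1110-1
  63 | 111-11  (sole → essential)
Essential prime implicants: 00-1-1, 100011, 101-10, 1011-0, 110-10, 111-11
Petrick residual → 11-001, 11010-
Minimum SOP uses 8 PIs: a'b'df + ab'c'd'ef + ab'cef' + ab'cdf' + abd'e'f + abc'ef' + abc'de' + abcef

8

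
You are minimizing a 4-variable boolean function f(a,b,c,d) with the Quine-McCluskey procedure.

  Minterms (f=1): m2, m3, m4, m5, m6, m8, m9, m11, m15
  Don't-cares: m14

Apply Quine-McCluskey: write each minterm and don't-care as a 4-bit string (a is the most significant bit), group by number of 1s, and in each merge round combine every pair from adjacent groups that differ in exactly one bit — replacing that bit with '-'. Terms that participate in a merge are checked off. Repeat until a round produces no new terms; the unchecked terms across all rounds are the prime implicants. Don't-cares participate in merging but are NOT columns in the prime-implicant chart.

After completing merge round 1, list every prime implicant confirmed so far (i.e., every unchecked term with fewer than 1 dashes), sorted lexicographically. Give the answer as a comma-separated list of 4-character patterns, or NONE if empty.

size-2^0 implicants → 0010(✓)  0011(✓)  0100(✓)  0101(✓)  0110(✓)  1000(✓)  1001(✓)  1011(✓)  1110(✓)  1111(✓)
size-2^1 implicants → -011  -110  0-10  001-  01-0  010-  1-11  10-1  100-  111-
Unchecked terms (primes): -011, -110, 0-10, 001-, 01-0, 010-, 1-11, 10-1, 100-, 111-

NONE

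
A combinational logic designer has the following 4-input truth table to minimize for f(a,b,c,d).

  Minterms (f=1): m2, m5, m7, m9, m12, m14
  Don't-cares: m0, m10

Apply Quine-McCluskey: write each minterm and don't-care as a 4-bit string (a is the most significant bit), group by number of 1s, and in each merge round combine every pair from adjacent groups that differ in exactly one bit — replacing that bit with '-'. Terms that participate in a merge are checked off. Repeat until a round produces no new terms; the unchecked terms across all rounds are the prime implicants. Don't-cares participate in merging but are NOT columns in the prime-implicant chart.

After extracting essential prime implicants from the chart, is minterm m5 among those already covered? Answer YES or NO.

YES

size-2^0 implicants → 0000(✓)  0010(✓)  0101(✓)  0111(✓)  1001  1010(✓)  1100(✓)  1110(✓)
size-2^1 implicants → -010  00-0  01-1  1-10  11-0
Unchecked terms (primes): -010, 00-0, 01-1, 1-10, 1001, 11-0
Minterm coverage:
  m2 ⊆ -010,00-0
  m5 ⊆ 01-1 [E]
  m7 ⊆ 01-1 [E]
  m9 ⊆ 1001 [E]
  m12 ⊆ 11-0 [E]
  m14 ⊆ 1-10,11-0
E = {01-1, 1001, 11-0}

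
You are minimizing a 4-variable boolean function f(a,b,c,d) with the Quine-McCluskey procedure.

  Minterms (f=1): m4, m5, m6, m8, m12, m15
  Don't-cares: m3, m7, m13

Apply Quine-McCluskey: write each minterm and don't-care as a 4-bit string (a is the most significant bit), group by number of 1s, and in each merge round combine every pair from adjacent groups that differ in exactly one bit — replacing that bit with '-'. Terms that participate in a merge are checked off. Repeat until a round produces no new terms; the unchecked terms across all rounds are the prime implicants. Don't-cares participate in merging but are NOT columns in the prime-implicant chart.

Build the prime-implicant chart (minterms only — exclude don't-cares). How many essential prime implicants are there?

3

size-2^0 implicants → 0011(✓)  0100(✓)  0101(✓)  0110(✓)  0111(✓)  1000(✓)  1100(✓)  1101(✓)  1111(✓)
size-2^1 implicants → -100(✓)  -101(✓)  -111(✓)  0-11  01-0(✓)  01-1(✓)  010-(✓)  011-(✓)  1-00  11-1(✓)  110-(✓)
size-2^2 implicants → -1-1  -10-  01--
Unchecked terms (primes): -1-1, -10-, 0-11, 01--, 1-00
Minterm coverage:
  m4 ⊆ -10-,01--
  m5 ⊆ -1-1,-10-,01--
  m6 ⊆ 01-- [E]
  m8 ⊆ 1-00 [E]
  m12 ⊆ -10-,1-00
  m15 ⊆ -1-1 [E]
E = {-1-1, 01--, 1-00}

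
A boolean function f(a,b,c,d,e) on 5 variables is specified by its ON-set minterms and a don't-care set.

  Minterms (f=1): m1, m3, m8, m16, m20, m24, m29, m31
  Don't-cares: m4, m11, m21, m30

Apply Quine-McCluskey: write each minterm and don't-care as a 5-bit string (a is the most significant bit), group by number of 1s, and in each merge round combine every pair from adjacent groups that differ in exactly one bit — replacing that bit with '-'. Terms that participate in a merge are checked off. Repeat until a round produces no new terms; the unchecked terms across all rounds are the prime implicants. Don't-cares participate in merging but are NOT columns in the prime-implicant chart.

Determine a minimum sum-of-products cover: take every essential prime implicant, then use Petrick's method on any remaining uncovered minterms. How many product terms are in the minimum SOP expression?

Round 0: 00001✓ 00011✓ 00100✓ 01000✓ 01011✓ 10000✓ 10100✓ 10101✓ 11000✓ 11101✓ 11110✓ 11111✓
Round 1: -0100 -1000 0-011 000-1 1-000 1-101 10-00 1010- 111-1 1111-
PIs = {-0100, -1000, 0-011, 000-1, 1-000, 1-101, 10-00, 1010-, 111-1, 1111-}
Coverage chart:
  m1: 000-1 ←essential
  m3: 0-011,000-1
  m8: -1000 ←essential
  m16: 1-000,10-00
  m20: -0100,10-00,1010-
  m24: -1000,1-000
  m29: 1-101,111-1
  m31: 111-1,1111-
Essential: -1000, 000-1
Petrick residual → 10-00, 111-1
Min cover (4 terms): bc'd'e' + a'b'c'e + ab'd'e' + abce

4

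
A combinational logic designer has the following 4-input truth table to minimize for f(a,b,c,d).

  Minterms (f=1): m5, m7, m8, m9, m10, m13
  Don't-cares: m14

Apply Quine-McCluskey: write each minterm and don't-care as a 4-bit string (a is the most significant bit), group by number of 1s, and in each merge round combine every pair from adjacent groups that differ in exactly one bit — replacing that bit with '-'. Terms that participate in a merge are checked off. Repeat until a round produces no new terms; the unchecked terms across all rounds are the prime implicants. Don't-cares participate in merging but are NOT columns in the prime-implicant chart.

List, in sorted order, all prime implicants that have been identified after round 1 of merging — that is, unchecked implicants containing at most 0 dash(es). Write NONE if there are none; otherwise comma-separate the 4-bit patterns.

NONE

size-2^0 implicants → 0101(✓)  0111(✓)  1000(✓)  1001(✓)  1010(✓)  1101(✓)  1110(✓)
size-2^1 implicants → -101  01-1  1-01  1-10  10-0  100-
Unchecked terms (primes): -101, 01-1, 1-01, 1-10, 10-0, 100-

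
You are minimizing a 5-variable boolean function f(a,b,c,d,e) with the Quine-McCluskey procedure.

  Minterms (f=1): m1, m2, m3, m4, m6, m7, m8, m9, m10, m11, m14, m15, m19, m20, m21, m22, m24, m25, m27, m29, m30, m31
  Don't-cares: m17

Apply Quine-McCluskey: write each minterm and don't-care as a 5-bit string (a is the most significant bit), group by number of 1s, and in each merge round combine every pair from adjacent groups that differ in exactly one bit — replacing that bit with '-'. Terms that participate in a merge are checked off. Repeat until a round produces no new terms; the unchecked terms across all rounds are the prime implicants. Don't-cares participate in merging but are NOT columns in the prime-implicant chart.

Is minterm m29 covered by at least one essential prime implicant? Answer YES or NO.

size-2^0 implicants → 00001(✓)  00010(✓)  00011(✓)  00100(✓)  00110(✓)  00111(✓)  01000(✓)  01001(✓)  01010(✓)  01011(✓)  01110(✓)  01111(✓)  10001(✓)  10011(✓)  10100(✓)  10101(✓)  10110(✓)  11000(✓)  11001(✓)  11011(✓)  11101(✓)  11110(✓)  11111(✓)
size-2^1 implicants → -0001(✓)  -0011(✓)  -0100(✓)  -0110(✓)  -1000(✓)  -1001(✓)  -1011(✓)  -1110(✓)  -1111(✓)  0-001(✓)  0-010(✓)  0-011(✓)  0-110(✓)  0-111(✓)  00-10(✓)  00-11(✓)  000-1(✓)  0001-(✓)  001-0(✓)  0011-(✓)  01-10(✓)  01-11(✓)  010-0(✓)  010-1(✓)  0100-(✓)  0101-(✓)  0111-(✓)  1-001(✓)  1-011(✓)  1-101(✓)  1-110(✓)  10-01(✓)  100-1(✓)  101-0(✓)  1010-  11-01(✓)  11-11(✓)  110-1(✓)  1100-(✓)  111-1(✓)  1111-(✓)
size-2^2 implicants → --001(✓)  --011(✓)  --110  -00-1(✓)  -01-0  -1-11  -10-1(✓)  -100-  -111-  0--10(✓)  0--11(✓)  0-0-1(✓)  0-01-(✓)  0-11-(✓)  00-1-(✓)  01-1-(✓)  010--  1--01  1-0-1(✓)  11--1
size-2^3 implicants → --0-1  0--1-
Unchecked terms (primes): --0-1, --110, -01-0, -1-11, -100-, -111-, 0--1-, 010--, 1--01, 1010-, 11--1
Minterm coverage:
  m1 ⊆ --0-1 [E]
  m2 ⊆ 0--1- [E]
  m3 ⊆ --0-1,0--1-
  m4 ⊆ -01-0 [E]
  m6 ⊆ --110,-01-0,0--1-
  m7 ⊆ 0--1- [E]
  m8 ⊆ -100-,010--
  m9 ⊆ --0-1,-100-,010--
  m10 ⊆ 0--1-,010--
  m11 ⊆ --0-1,-1-11,0--1-,010--
  m14 ⊆ --110,-111-,0--1-
  m15 ⊆ -1-11,-111-,0--1-
  m19 ⊆ --0-1 [E]
  m20 ⊆ -01-0,1010-
  m21 ⊆ 1--01,1010-
  m22 ⊆ --110,-01-0
  m24 ⊆ -100- [E]
  m25 ⊆ --0-1,-100-,1--01,11--1
  m27 ⊆ --0-1,-1-11,11--1
  m29 ⊆ 1--01,11--1
  m30 ⊆ --110,-111-
  m31 ⊆ -1-11,-111-,11--1
E = {--0-1, -01-0, -100-, 0--1-}

NO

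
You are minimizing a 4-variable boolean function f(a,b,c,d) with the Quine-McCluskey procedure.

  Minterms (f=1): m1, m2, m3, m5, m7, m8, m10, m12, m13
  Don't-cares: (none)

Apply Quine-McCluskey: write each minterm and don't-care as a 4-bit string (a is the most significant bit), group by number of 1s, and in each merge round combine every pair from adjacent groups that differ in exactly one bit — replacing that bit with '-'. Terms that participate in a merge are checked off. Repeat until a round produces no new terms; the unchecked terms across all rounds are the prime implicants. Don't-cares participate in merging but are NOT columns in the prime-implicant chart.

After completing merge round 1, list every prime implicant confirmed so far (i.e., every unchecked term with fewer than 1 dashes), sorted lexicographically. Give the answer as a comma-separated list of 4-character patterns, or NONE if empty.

NONE

[col 0] 0001*, 0010*, 0011*, 0101*, 0111*, 1000*, 1010*, 1100*, 1101*
[col 1] -010, -101, 0-01*, 0-11*, 00-1*, 001-, 01-1*, 1-00, 10-0, 110-
[col 2] 0--1
Prime implicants: -010, -101, 0--1, 001-, 1-00, 10-0, 110-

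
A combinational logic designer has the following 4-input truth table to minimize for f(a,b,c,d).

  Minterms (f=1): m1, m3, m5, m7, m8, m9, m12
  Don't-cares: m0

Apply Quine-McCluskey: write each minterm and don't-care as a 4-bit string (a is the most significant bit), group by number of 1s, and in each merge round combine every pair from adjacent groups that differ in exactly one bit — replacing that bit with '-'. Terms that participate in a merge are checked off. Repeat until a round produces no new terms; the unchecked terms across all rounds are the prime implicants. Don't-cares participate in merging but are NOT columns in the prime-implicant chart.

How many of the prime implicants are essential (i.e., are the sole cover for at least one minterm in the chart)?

Round 0: 0000✓ 0001✓ 0011✓ 0101✓ 0111✓ 1000✓ 1001✓ 1100✓
Round 1: -000✓ -001✓ 0-01✓ 0-11✓ 00-1✓ 000-✓ 01-1✓ 1-00 100-✓
Round 2: -00- 0--1
PIs = {-00-, 0--1, 1-00}
Coverage chart:
  m1: -00-,0--1
  m3: 0--1 ←essential
  m5: 0--1 ←essential
  m7: 0--1 ←essential
  m8: -00-,1-00
  m9: -00- ←essential
  m12: 1-00 ←essential
Essential: -00-, 0--1, 1-00

3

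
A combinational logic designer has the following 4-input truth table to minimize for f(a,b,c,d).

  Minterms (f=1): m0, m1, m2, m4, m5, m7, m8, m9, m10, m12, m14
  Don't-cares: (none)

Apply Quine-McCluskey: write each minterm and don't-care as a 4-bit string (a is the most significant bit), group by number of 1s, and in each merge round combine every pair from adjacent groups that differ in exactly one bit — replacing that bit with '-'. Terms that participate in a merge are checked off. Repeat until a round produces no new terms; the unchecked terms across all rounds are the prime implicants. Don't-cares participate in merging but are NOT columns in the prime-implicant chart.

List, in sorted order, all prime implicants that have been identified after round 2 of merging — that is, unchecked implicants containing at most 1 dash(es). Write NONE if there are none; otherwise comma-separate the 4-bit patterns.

size-2^0 implicants → 0000(✓)  0001(✓)  0010(✓)  0100(✓)  0101(✓)  0111(✓)  1000(✓)  1001(✓)  1010(✓)  1100(✓)  1110(✓)
size-2^1 implicants → -000(✓)  -001(✓)  -010(✓)  -100(✓)  0-00(✓)  0-01(✓)  00-0(✓)  000-(✓)  01-1  010-(✓)  1-00(✓)  1-10(✓)  10-0(✓)  100-(✓)  11-0(✓)
size-2^2 implicants → --00  -0-0  -00-  0-0-  1--0
Unchecked terms (primes): --00, -0-0, -00-, 0-0-, 01-1, 1--0

01-1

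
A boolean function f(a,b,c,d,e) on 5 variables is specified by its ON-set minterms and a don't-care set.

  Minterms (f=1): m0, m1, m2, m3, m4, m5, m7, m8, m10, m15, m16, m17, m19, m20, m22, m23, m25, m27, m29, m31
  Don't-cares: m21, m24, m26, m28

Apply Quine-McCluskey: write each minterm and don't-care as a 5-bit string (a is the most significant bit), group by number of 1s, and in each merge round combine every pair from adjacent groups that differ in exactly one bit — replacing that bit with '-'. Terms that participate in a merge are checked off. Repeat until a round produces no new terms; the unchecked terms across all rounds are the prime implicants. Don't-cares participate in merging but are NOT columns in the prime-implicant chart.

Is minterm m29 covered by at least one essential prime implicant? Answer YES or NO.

[col 0] 00000*, 00001*, 00010*, 00011*, 00100*, 00101*, 00111*, 01000*, 01010*, 01111*, 10000*, 10001*, 10011*, 10100*, 10101*, 10110*, 10111*, 11000*, 11001*, 11010*, 11011*, 11100*, 11101*, 11111*
[col 1] -0000*, -0001*, -0011*, -0100*, -0101*, -0111*, -1000*, -1010*, -1111*, 0-000*, 0-010*, 0-111*, 00-00*, 00-01*, 00-11*, 000-0*, 000-1*, 0000-*, 0001-*, 001-1*, 0010-*, 010-0*, 1-000*, 1-001*, 1-011*, 1-100*, 1-101*, 1-111*, 10-00*, 10-01*, 10-11*, 100-1*, 1000-*, 101-0*, 101-1*, 1010-*, 1011-*, 11-00*, 11-01*, 11-11*, 110-0*, 110-1*, 1100-*, 1101-*, 111-1*, 1110-*
[col 2] --000, --111, -0-00*, -0-01*, -0-11*, -00-1*, -000-*, -01-1*, -010-*, -10-0, 0-0-0, 00--1*, 00-0-*, 000--, 1--00*, 1--01*, 1--11*, 1-0-1*, 1-00-*, 1-1-1*, 1-10-*, 10--1*, 10-0-*, 101--, 11--1*, 11-0-*, 110--
[col 3] -0--1, -0-0-, 1---1, 1--0-
Prime implicants: --000, --111, -0--1, -0-0-, -10-0, 0-0-0, 000--, 1---1, 1--0-, 101--, 110--
PI chart (minterm → PIs covering it):
  0 | --000,-0-0-,0-0-0,000--
  1 | -0--1,-0-0-,000--
  2 | 0-0-0,000--
  3 | -0--1,000--
  4 | -0-0-  (sole → essential)
  5 | -0--1,-0-0-
  7 | --111,-0--1
  8 | --000,-10-0,0-0-0
  10 | -10-0,0-0-0
  15 | --111  (sole → essential)
  16 | --000,-0-0-,1--0-
  17 | -0--1,-0-0-,1---1,1--0-
  19 | -0--1,1---1
  20 | -0-0-,1--0-,101--
  22 | 101--  (sole → essential)
  23 | --111,-0--1,1---1,101--
  25 | 1---1,1--0-,110--
  27 | 1---1,110--
  29 | 1---1,1--0-
  31 | --111,1---1
Essential prime implicants: --111, -0-0-, 101--

NO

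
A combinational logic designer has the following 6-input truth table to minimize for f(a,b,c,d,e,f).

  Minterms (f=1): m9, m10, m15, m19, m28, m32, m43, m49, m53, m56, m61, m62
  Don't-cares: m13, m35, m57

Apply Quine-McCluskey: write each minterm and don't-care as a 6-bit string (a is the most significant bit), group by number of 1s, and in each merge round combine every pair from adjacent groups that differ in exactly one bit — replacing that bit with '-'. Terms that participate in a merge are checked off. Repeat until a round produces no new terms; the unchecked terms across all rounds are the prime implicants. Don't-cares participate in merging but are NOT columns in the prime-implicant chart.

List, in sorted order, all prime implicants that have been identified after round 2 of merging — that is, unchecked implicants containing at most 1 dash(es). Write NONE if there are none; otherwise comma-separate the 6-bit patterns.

size-2^0 implicants → 001001(✓)  001010  001101(✓)  001111(✓)  010011  011100  100000  100011(✓)  101011(✓)  110001(✓)  110101(✓)  111000(✓)  111001(✓)  111101(✓)  111110
size-2^1 implicants → 001-01  0011-1  10-011  11-001(✓)  11-101(✓)  110-01(✓)  111-01(✓)  11100-
size-2^2 implicants → 11--01
Unchecked terms (primes): 001-01, 001010, 0011-1, 010011, 011100, 10-011, 100000, 11--01, 11100-, 111110

001-01, 001010, 0011-1, 010011, 011100, 10-011, 100000, 11100-, 111110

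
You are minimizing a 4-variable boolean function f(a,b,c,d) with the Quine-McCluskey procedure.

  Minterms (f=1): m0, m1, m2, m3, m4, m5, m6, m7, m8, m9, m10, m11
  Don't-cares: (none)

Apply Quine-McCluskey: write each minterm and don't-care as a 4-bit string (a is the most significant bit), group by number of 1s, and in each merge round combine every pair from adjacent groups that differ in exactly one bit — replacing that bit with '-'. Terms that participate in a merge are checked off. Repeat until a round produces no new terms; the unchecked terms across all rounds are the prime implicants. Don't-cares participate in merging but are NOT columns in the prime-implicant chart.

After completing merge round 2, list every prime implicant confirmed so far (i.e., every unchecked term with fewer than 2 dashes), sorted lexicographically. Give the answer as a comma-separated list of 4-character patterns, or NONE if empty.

NONE

Round 0: 0000✓ 0001✓ 0010✓ 0011✓ 0100✓ 0101✓ 0110✓ 0111✓ 1000✓ 1001✓ 1010✓ 1011✓
Round 1: -000✓ -001✓ -010✓ -011✓ 0-00✓ 0-01✓ 0-10✓ 0-11✓ 00-0✓ 00-1✓ 000-✓ 001-✓ 01-0✓ 01-1✓ 010-✓ 011-✓ 10-0✓ 10-1✓ 100-✓ 101-✓
Round 2: -0-0✓ -0-1✓ -00-✓ -01-✓ 0--0✓ 0--1✓ 0-0-✓ 0-1-✓ 00--✓ 01--✓ 10--✓
Round 3: -0-- 0---
PIs = {-0--, 0---}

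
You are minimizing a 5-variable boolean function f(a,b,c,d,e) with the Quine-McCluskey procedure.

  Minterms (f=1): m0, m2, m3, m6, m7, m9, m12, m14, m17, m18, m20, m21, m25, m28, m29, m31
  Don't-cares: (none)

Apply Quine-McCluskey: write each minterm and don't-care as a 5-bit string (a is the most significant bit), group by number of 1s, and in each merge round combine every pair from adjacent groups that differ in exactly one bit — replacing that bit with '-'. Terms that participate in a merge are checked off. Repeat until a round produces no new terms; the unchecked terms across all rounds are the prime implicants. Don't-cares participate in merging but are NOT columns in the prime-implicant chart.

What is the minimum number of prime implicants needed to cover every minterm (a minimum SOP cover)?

Round 0: 00000✓ 00010✓ 00011✓ 00110✓ 00111✓ 01001✓ 01100✓ 01110✓ 10001✓ 10010✓ 10100✓ 10101✓ 11001✓ 11100✓ 11101✓ 11111✓
Round 1: -0010 -1001 -1100 0-110 00-10✓ 00-11✓ 000-0 0001-✓ 0011-✓ 011-0 1-001✓ 1-100✓ 1-101✓ 10-01✓ 1010-✓ 11-01✓ 111-1 1110-✓
Round 2: 00-1- 1--01 1-10-
PIs = {-0010, -1001, -1100, 0-110, 00-1-, 000-0, 011-0, 1--01, 1-10-, 111-1}
Coverage chart:
  m0: 000-0 ←essential
  m2: -0010,00-1-,000-0
  m3: 00-1- ←essential
  m6: 0-110,00-1-
  m7: 00-1- ←essential
  m9: -1001 ←essential
  m12: -1100,011-0
  m14: 0-110,011-0
  m17: 1--01 ←essential
  m18: -0010 ←essential
  m20: 1-10- ←essential
  m21: 1--01,1-10-
  m25: -1001,1--01
  m28: -1100,1-10-
  m29: 1--01,1-10-,111-1
  m31: 111-1 ←essential
Essential: -0010, -1001, 00-1-, 000-0, 1--01, 1-10-, 111-1
Petrick residual → 011-0
Min cover (8 terms): b'c'de' + bc'd'e + a'b'd + a'b'c'e' + a'bce' + ad'e + acd' + abce

8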